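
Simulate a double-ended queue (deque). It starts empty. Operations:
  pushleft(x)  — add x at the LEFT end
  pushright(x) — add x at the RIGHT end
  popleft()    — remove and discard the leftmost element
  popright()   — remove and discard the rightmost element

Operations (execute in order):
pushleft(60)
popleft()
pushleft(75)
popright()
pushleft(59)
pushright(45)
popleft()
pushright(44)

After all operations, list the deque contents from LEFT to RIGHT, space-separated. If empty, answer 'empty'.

Answer: 45 44

Derivation:
pushleft(60): [60]
popleft(): []
pushleft(75): [75]
popright(): []
pushleft(59): [59]
pushright(45): [59, 45]
popleft(): [45]
pushright(44): [45, 44]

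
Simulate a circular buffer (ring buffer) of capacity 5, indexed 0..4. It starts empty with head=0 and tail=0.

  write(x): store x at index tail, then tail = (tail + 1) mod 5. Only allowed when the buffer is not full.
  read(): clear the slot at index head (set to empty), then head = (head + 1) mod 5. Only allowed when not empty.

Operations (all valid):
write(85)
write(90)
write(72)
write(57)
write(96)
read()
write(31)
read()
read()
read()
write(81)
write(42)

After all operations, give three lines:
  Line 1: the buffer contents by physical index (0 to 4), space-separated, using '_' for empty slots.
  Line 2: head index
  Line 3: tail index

write(85): buf=[85 _ _ _ _], head=0, tail=1, size=1
write(90): buf=[85 90 _ _ _], head=0, tail=2, size=2
write(72): buf=[85 90 72 _ _], head=0, tail=3, size=3
write(57): buf=[85 90 72 57 _], head=0, tail=4, size=4
write(96): buf=[85 90 72 57 96], head=0, tail=0, size=5
read(): buf=[_ 90 72 57 96], head=1, tail=0, size=4
write(31): buf=[31 90 72 57 96], head=1, tail=1, size=5
read(): buf=[31 _ 72 57 96], head=2, tail=1, size=4
read(): buf=[31 _ _ 57 96], head=3, tail=1, size=3
read(): buf=[31 _ _ _ 96], head=4, tail=1, size=2
write(81): buf=[31 81 _ _ 96], head=4, tail=2, size=3
write(42): buf=[31 81 42 _ 96], head=4, tail=3, size=4

Answer: 31 81 42 _ 96
4
3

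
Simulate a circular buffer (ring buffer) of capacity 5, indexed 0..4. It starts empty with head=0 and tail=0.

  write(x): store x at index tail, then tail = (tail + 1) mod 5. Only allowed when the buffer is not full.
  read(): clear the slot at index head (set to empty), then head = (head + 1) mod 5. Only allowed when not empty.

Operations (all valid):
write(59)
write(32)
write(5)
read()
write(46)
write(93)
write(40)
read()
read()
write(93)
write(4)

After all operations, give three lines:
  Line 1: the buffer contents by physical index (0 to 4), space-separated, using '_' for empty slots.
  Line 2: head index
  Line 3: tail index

write(59): buf=[59 _ _ _ _], head=0, tail=1, size=1
write(32): buf=[59 32 _ _ _], head=0, tail=2, size=2
write(5): buf=[59 32 5 _ _], head=0, tail=3, size=3
read(): buf=[_ 32 5 _ _], head=1, tail=3, size=2
write(46): buf=[_ 32 5 46 _], head=1, tail=4, size=3
write(93): buf=[_ 32 5 46 93], head=1, tail=0, size=4
write(40): buf=[40 32 5 46 93], head=1, tail=1, size=5
read(): buf=[40 _ 5 46 93], head=2, tail=1, size=4
read(): buf=[40 _ _ 46 93], head=3, tail=1, size=3
write(93): buf=[40 93 _ 46 93], head=3, tail=2, size=4
write(4): buf=[40 93 4 46 93], head=3, tail=3, size=5

Answer: 40 93 4 46 93
3
3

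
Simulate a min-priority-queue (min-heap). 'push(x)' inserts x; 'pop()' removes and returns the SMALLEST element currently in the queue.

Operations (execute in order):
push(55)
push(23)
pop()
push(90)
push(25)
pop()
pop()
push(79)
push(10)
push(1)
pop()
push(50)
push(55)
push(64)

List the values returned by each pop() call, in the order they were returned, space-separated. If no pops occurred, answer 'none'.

Answer: 23 25 55 1

Derivation:
push(55): heap contents = [55]
push(23): heap contents = [23, 55]
pop() → 23: heap contents = [55]
push(90): heap contents = [55, 90]
push(25): heap contents = [25, 55, 90]
pop() → 25: heap contents = [55, 90]
pop() → 55: heap contents = [90]
push(79): heap contents = [79, 90]
push(10): heap contents = [10, 79, 90]
push(1): heap contents = [1, 10, 79, 90]
pop() → 1: heap contents = [10, 79, 90]
push(50): heap contents = [10, 50, 79, 90]
push(55): heap contents = [10, 50, 55, 79, 90]
push(64): heap contents = [10, 50, 55, 64, 79, 90]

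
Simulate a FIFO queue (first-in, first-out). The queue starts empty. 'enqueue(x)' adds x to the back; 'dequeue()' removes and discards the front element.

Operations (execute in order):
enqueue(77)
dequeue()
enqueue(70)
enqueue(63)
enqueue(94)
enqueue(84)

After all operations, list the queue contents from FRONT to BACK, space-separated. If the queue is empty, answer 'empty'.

enqueue(77): [77]
dequeue(): []
enqueue(70): [70]
enqueue(63): [70, 63]
enqueue(94): [70, 63, 94]
enqueue(84): [70, 63, 94, 84]

Answer: 70 63 94 84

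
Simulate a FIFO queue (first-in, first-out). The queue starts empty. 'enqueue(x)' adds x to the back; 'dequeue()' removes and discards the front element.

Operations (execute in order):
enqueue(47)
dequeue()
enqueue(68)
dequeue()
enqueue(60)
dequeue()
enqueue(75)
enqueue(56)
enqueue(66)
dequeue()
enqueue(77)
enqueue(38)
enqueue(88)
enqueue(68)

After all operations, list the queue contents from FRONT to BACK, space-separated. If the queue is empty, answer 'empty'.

enqueue(47): [47]
dequeue(): []
enqueue(68): [68]
dequeue(): []
enqueue(60): [60]
dequeue(): []
enqueue(75): [75]
enqueue(56): [75, 56]
enqueue(66): [75, 56, 66]
dequeue(): [56, 66]
enqueue(77): [56, 66, 77]
enqueue(38): [56, 66, 77, 38]
enqueue(88): [56, 66, 77, 38, 88]
enqueue(68): [56, 66, 77, 38, 88, 68]

Answer: 56 66 77 38 88 68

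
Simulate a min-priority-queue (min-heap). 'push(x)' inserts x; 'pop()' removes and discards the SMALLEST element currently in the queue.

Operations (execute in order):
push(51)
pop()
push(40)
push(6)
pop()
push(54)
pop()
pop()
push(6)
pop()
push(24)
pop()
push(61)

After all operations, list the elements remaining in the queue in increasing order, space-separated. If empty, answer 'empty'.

push(51): heap contents = [51]
pop() → 51: heap contents = []
push(40): heap contents = [40]
push(6): heap contents = [6, 40]
pop() → 6: heap contents = [40]
push(54): heap contents = [40, 54]
pop() → 40: heap contents = [54]
pop() → 54: heap contents = []
push(6): heap contents = [6]
pop() → 6: heap contents = []
push(24): heap contents = [24]
pop() → 24: heap contents = []
push(61): heap contents = [61]

Answer: 61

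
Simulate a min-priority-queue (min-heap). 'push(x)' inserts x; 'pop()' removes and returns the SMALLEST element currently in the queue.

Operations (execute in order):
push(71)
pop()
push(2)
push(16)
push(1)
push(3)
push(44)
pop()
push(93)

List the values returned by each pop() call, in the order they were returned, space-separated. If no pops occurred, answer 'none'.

Answer: 71 1

Derivation:
push(71): heap contents = [71]
pop() → 71: heap contents = []
push(2): heap contents = [2]
push(16): heap contents = [2, 16]
push(1): heap contents = [1, 2, 16]
push(3): heap contents = [1, 2, 3, 16]
push(44): heap contents = [1, 2, 3, 16, 44]
pop() → 1: heap contents = [2, 3, 16, 44]
push(93): heap contents = [2, 3, 16, 44, 93]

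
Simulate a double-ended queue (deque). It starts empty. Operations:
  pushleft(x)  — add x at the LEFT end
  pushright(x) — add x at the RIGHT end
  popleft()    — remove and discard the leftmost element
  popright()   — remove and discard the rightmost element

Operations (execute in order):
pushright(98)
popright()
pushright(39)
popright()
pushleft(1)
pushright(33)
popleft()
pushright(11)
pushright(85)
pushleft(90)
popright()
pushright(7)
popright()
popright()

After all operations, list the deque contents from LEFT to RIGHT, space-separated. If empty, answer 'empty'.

Answer: 90 33

Derivation:
pushright(98): [98]
popright(): []
pushright(39): [39]
popright(): []
pushleft(1): [1]
pushright(33): [1, 33]
popleft(): [33]
pushright(11): [33, 11]
pushright(85): [33, 11, 85]
pushleft(90): [90, 33, 11, 85]
popright(): [90, 33, 11]
pushright(7): [90, 33, 11, 7]
popright(): [90, 33, 11]
popright(): [90, 33]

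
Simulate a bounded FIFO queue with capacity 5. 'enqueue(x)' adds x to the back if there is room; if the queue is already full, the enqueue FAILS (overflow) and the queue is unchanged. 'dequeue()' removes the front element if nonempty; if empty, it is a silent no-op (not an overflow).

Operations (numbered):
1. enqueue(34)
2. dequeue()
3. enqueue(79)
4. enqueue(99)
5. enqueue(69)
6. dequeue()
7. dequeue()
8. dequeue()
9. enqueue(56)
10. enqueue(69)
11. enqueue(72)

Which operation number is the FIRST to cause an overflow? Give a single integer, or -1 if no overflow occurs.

1. enqueue(34): size=1
2. dequeue(): size=0
3. enqueue(79): size=1
4. enqueue(99): size=2
5. enqueue(69): size=3
6. dequeue(): size=2
7. dequeue(): size=1
8. dequeue(): size=0
9. enqueue(56): size=1
10. enqueue(69): size=2
11. enqueue(72): size=3

Answer: -1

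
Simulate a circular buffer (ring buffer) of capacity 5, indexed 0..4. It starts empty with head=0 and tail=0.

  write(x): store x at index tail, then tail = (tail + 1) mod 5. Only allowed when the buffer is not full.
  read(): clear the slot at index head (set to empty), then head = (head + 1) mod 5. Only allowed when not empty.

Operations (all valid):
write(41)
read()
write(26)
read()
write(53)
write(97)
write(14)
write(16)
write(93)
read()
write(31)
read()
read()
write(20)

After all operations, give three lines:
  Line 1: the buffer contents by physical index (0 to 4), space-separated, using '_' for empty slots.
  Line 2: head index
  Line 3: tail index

Answer: 16 93 31 20 _
0
4

Derivation:
write(41): buf=[41 _ _ _ _], head=0, tail=1, size=1
read(): buf=[_ _ _ _ _], head=1, tail=1, size=0
write(26): buf=[_ 26 _ _ _], head=1, tail=2, size=1
read(): buf=[_ _ _ _ _], head=2, tail=2, size=0
write(53): buf=[_ _ 53 _ _], head=2, tail=3, size=1
write(97): buf=[_ _ 53 97 _], head=2, tail=4, size=2
write(14): buf=[_ _ 53 97 14], head=2, tail=0, size=3
write(16): buf=[16 _ 53 97 14], head=2, tail=1, size=4
write(93): buf=[16 93 53 97 14], head=2, tail=2, size=5
read(): buf=[16 93 _ 97 14], head=3, tail=2, size=4
write(31): buf=[16 93 31 97 14], head=3, tail=3, size=5
read(): buf=[16 93 31 _ 14], head=4, tail=3, size=4
read(): buf=[16 93 31 _ _], head=0, tail=3, size=3
write(20): buf=[16 93 31 20 _], head=0, tail=4, size=4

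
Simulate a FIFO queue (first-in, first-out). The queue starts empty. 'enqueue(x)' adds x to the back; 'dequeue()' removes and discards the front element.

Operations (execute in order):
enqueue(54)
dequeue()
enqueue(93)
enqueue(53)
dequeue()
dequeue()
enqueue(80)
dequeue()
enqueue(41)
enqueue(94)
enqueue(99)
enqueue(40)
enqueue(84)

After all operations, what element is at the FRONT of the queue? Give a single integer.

Answer: 41

Derivation:
enqueue(54): queue = [54]
dequeue(): queue = []
enqueue(93): queue = [93]
enqueue(53): queue = [93, 53]
dequeue(): queue = [53]
dequeue(): queue = []
enqueue(80): queue = [80]
dequeue(): queue = []
enqueue(41): queue = [41]
enqueue(94): queue = [41, 94]
enqueue(99): queue = [41, 94, 99]
enqueue(40): queue = [41, 94, 99, 40]
enqueue(84): queue = [41, 94, 99, 40, 84]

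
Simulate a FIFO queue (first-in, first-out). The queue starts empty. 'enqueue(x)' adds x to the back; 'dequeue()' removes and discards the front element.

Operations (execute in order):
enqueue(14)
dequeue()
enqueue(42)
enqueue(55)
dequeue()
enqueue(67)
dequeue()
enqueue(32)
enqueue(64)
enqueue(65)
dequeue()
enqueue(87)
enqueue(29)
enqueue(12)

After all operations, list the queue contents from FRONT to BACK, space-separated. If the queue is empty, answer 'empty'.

enqueue(14): [14]
dequeue(): []
enqueue(42): [42]
enqueue(55): [42, 55]
dequeue(): [55]
enqueue(67): [55, 67]
dequeue(): [67]
enqueue(32): [67, 32]
enqueue(64): [67, 32, 64]
enqueue(65): [67, 32, 64, 65]
dequeue(): [32, 64, 65]
enqueue(87): [32, 64, 65, 87]
enqueue(29): [32, 64, 65, 87, 29]
enqueue(12): [32, 64, 65, 87, 29, 12]

Answer: 32 64 65 87 29 12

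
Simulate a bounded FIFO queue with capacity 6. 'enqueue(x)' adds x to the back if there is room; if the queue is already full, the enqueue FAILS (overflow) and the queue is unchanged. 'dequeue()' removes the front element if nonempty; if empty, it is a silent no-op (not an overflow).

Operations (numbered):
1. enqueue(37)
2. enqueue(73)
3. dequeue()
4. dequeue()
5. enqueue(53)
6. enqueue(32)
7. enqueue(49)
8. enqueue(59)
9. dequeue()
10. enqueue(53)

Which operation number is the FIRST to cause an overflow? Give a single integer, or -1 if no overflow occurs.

Answer: -1

Derivation:
1. enqueue(37): size=1
2. enqueue(73): size=2
3. dequeue(): size=1
4. dequeue(): size=0
5. enqueue(53): size=1
6. enqueue(32): size=2
7. enqueue(49): size=3
8. enqueue(59): size=4
9. dequeue(): size=3
10. enqueue(53): size=4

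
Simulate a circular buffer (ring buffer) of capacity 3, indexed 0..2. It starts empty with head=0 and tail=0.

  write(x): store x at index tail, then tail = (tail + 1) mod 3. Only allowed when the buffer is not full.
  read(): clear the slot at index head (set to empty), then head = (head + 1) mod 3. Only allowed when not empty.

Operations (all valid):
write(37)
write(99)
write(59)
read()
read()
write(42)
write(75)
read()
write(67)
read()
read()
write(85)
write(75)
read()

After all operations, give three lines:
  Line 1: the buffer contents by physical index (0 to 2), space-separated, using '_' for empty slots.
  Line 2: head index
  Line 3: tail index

Answer: 85 75 _
0
2

Derivation:
write(37): buf=[37 _ _], head=0, tail=1, size=1
write(99): buf=[37 99 _], head=0, tail=2, size=2
write(59): buf=[37 99 59], head=0, tail=0, size=3
read(): buf=[_ 99 59], head=1, tail=0, size=2
read(): buf=[_ _ 59], head=2, tail=0, size=1
write(42): buf=[42 _ 59], head=2, tail=1, size=2
write(75): buf=[42 75 59], head=2, tail=2, size=3
read(): buf=[42 75 _], head=0, tail=2, size=2
write(67): buf=[42 75 67], head=0, tail=0, size=3
read(): buf=[_ 75 67], head=1, tail=0, size=2
read(): buf=[_ _ 67], head=2, tail=0, size=1
write(85): buf=[85 _ 67], head=2, tail=1, size=2
write(75): buf=[85 75 67], head=2, tail=2, size=3
read(): buf=[85 75 _], head=0, tail=2, size=2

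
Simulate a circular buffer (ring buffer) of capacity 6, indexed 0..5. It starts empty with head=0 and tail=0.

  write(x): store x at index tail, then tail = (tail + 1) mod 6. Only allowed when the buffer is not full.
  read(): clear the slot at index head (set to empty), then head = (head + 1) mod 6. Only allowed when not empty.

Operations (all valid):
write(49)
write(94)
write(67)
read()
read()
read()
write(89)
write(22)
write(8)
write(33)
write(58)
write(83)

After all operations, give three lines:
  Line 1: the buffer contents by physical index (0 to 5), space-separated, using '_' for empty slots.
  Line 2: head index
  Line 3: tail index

write(49): buf=[49 _ _ _ _ _], head=0, tail=1, size=1
write(94): buf=[49 94 _ _ _ _], head=0, tail=2, size=2
write(67): buf=[49 94 67 _ _ _], head=0, tail=3, size=3
read(): buf=[_ 94 67 _ _ _], head=1, tail=3, size=2
read(): buf=[_ _ 67 _ _ _], head=2, tail=3, size=1
read(): buf=[_ _ _ _ _ _], head=3, tail=3, size=0
write(89): buf=[_ _ _ 89 _ _], head=3, tail=4, size=1
write(22): buf=[_ _ _ 89 22 _], head=3, tail=5, size=2
write(8): buf=[_ _ _ 89 22 8], head=3, tail=0, size=3
write(33): buf=[33 _ _ 89 22 8], head=3, tail=1, size=4
write(58): buf=[33 58 _ 89 22 8], head=3, tail=2, size=5
write(83): buf=[33 58 83 89 22 8], head=3, tail=3, size=6

Answer: 33 58 83 89 22 8
3
3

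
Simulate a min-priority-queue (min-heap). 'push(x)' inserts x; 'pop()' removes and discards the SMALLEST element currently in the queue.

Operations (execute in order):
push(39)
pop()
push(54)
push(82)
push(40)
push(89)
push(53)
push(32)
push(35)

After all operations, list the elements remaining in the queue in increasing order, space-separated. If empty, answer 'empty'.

push(39): heap contents = [39]
pop() → 39: heap contents = []
push(54): heap contents = [54]
push(82): heap contents = [54, 82]
push(40): heap contents = [40, 54, 82]
push(89): heap contents = [40, 54, 82, 89]
push(53): heap contents = [40, 53, 54, 82, 89]
push(32): heap contents = [32, 40, 53, 54, 82, 89]
push(35): heap contents = [32, 35, 40, 53, 54, 82, 89]

Answer: 32 35 40 53 54 82 89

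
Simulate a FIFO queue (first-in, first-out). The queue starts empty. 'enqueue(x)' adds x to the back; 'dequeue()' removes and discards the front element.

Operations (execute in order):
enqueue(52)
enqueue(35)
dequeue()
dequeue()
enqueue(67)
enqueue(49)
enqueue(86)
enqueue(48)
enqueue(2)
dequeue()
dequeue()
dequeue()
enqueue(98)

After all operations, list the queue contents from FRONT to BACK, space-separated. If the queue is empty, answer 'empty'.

Answer: 48 2 98

Derivation:
enqueue(52): [52]
enqueue(35): [52, 35]
dequeue(): [35]
dequeue(): []
enqueue(67): [67]
enqueue(49): [67, 49]
enqueue(86): [67, 49, 86]
enqueue(48): [67, 49, 86, 48]
enqueue(2): [67, 49, 86, 48, 2]
dequeue(): [49, 86, 48, 2]
dequeue(): [86, 48, 2]
dequeue(): [48, 2]
enqueue(98): [48, 2, 98]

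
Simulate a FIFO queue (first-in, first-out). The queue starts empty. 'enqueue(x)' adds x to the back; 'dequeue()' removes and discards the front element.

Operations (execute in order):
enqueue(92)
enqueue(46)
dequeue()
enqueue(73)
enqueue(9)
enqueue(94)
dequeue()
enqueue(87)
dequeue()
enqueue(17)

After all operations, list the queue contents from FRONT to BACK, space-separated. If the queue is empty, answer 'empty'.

Answer: 9 94 87 17

Derivation:
enqueue(92): [92]
enqueue(46): [92, 46]
dequeue(): [46]
enqueue(73): [46, 73]
enqueue(9): [46, 73, 9]
enqueue(94): [46, 73, 9, 94]
dequeue(): [73, 9, 94]
enqueue(87): [73, 9, 94, 87]
dequeue(): [9, 94, 87]
enqueue(17): [9, 94, 87, 17]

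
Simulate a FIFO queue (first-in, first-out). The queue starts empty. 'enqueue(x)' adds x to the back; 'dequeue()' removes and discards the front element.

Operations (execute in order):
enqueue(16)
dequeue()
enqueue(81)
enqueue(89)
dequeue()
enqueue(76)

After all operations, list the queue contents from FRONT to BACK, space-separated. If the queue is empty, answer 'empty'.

Answer: 89 76

Derivation:
enqueue(16): [16]
dequeue(): []
enqueue(81): [81]
enqueue(89): [81, 89]
dequeue(): [89]
enqueue(76): [89, 76]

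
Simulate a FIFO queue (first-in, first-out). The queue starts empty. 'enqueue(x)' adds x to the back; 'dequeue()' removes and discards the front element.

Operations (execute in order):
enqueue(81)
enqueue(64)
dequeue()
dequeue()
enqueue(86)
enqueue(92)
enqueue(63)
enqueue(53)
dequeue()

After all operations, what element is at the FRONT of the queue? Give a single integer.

enqueue(81): queue = [81]
enqueue(64): queue = [81, 64]
dequeue(): queue = [64]
dequeue(): queue = []
enqueue(86): queue = [86]
enqueue(92): queue = [86, 92]
enqueue(63): queue = [86, 92, 63]
enqueue(53): queue = [86, 92, 63, 53]
dequeue(): queue = [92, 63, 53]

Answer: 92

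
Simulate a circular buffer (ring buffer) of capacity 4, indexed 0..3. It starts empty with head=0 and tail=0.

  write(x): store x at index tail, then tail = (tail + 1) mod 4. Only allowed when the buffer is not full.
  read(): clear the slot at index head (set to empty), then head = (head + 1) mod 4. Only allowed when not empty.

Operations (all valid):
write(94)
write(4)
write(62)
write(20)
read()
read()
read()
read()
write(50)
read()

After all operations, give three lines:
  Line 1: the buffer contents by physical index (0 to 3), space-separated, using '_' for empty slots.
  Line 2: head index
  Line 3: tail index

Answer: _ _ _ _
1
1

Derivation:
write(94): buf=[94 _ _ _], head=0, tail=1, size=1
write(4): buf=[94 4 _ _], head=0, tail=2, size=2
write(62): buf=[94 4 62 _], head=0, tail=3, size=3
write(20): buf=[94 4 62 20], head=0, tail=0, size=4
read(): buf=[_ 4 62 20], head=1, tail=0, size=3
read(): buf=[_ _ 62 20], head=2, tail=0, size=2
read(): buf=[_ _ _ 20], head=3, tail=0, size=1
read(): buf=[_ _ _ _], head=0, tail=0, size=0
write(50): buf=[50 _ _ _], head=0, tail=1, size=1
read(): buf=[_ _ _ _], head=1, tail=1, size=0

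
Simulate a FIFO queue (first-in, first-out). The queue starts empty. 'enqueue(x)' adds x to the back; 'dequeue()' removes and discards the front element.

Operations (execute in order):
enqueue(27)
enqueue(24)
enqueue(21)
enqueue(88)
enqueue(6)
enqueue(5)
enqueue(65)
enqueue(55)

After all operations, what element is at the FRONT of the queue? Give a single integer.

Answer: 27

Derivation:
enqueue(27): queue = [27]
enqueue(24): queue = [27, 24]
enqueue(21): queue = [27, 24, 21]
enqueue(88): queue = [27, 24, 21, 88]
enqueue(6): queue = [27, 24, 21, 88, 6]
enqueue(5): queue = [27, 24, 21, 88, 6, 5]
enqueue(65): queue = [27, 24, 21, 88, 6, 5, 65]
enqueue(55): queue = [27, 24, 21, 88, 6, 5, 65, 55]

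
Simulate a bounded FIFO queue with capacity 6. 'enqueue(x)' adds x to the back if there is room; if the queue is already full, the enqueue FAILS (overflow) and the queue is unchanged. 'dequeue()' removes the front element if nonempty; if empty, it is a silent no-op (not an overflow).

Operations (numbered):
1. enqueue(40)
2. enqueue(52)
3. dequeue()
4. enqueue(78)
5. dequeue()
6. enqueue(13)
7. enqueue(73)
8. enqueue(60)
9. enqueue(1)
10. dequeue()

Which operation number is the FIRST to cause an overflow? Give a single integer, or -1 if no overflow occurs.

1. enqueue(40): size=1
2. enqueue(52): size=2
3. dequeue(): size=1
4. enqueue(78): size=2
5. dequeue(): size=1
6. enqueue(13): size=2
7. enqueue(73): size=3
8. enqueue(60): size=4
9. enqueue(1): size=5
10. dequeue(): size=4

Answer: -1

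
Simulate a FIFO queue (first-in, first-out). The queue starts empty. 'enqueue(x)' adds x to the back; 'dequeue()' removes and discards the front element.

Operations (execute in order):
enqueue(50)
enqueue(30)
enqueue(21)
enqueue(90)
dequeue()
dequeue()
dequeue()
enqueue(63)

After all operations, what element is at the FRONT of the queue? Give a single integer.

Answer: 90

Derivation:
enqueue(50): queue = [50]
enqueue(30): queue = [50, 30]
enqueue(21): queue = [50, 30, 21]
enqueue(90): queue = [50, 30, 21, 90]
dequeue(): queue = [30, 21, 90]
dequeue(): queue = [21, 90]
dequeue(): queue = [90]
enqueue(63): queue = [90, 63]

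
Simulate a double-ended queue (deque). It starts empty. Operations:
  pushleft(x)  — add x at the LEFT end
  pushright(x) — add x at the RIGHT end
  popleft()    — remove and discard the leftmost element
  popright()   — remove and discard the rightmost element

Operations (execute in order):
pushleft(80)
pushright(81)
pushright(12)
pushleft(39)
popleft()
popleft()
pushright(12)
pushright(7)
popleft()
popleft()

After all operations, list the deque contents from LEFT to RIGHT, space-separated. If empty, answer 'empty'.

pushleft(80): [80]
pushright(81): [80, 81]
pushright(12): [80, 81, 12]
pushleft(39): [39, 80, 81, 12]
popleft(): [80, 81, 12]
popleft(): [81, 12]
pushright(12): [81, 12, 12]
pushright(7): [81, 12, 12, 7]
popleft(): [12, 12, 7]
popleft(): [12, 7]

Answer: 12 7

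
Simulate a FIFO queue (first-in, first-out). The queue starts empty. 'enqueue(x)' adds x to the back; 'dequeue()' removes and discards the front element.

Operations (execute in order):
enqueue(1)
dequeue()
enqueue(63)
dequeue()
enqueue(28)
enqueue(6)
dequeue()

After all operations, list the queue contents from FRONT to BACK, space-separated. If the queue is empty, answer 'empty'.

enqueue(1): [1]
dequeue(): []
enqueue(63): [63]
dequeue(): []
enqueue(28): [28]
enqueue(6): [28, 6]
dequeue(): [6]

Answer: 6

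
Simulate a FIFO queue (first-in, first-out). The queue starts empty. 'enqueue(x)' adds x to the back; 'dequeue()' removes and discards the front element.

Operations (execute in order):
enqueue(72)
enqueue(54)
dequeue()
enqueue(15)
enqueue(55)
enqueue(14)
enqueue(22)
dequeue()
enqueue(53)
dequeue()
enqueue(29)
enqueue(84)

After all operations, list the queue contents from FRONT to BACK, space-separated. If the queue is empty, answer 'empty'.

enqueue(72): [72]
enqueue(54): [72, 54]
dequeue(): [54]
enqueue(15): [54, 15]
enqueue(55): [54, 15, 55]
enqueue(14): [54, 15, 55, 14]
enqueue(22): [54, 15, 55, 14, 22]
dequeue(): [15, 55, 14, 22]
enqueue(53): [15, 55, 14, 22, 53]
dequeue(): [55, 14, 22, 53]
enqueue(29): [55, 14, 22, 53, 29]
enqueue(84): [55, 14, 22, 53, 29, 84]

Answer: 55 14 22 53 29 84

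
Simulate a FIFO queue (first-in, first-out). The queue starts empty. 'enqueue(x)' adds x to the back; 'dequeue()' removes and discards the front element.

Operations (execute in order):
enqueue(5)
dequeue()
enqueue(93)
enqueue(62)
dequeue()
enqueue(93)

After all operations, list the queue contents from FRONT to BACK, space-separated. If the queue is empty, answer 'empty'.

enqueue(5): [5]
dequeue(): []
enqueue(93): [93]
enqueue(62): [93, 62]
dequeue(): [62]
enqueue(93): [62, 93]

Answer: 62 93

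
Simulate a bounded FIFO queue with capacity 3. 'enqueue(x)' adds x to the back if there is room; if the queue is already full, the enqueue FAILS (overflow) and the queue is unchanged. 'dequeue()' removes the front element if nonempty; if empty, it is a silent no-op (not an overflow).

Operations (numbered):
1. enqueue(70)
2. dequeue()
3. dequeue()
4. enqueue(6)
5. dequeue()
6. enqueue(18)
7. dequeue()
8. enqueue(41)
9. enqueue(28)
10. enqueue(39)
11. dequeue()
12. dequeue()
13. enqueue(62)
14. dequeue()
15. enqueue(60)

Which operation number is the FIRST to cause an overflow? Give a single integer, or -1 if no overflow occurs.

Answer: -1

Derivation:
1. enqueue(70): size=1
2. dequeue(): size=0
3. dequeue(): empty, no-op, size=0
4. enqueue(6): size=1
5. dequeue(): size=0
6. enqueue(18): size=1
7. dequeue(): size=0
8. enqueue(41): size=1
9. enqueue(28): size=2
10. enqueue(39): size=3
11. dequeue(): size=2
12. dequeue(): size=1
13. enqueue(62): size=2
14. dequeue(): size=1
15. enqueue(60): size=2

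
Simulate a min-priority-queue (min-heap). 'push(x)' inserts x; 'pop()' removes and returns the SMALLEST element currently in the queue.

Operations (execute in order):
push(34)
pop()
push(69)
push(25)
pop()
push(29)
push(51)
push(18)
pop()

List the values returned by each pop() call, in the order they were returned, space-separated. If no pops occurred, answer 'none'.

push(34): heap contents = [34]
pop() → 34: heap contents = []
push(69): heap contents = [69]
push(25): heap contents = [25, 69]
pop() → 25: heap contents = [69]
push(29): heap contents = [29, 69]
push(51): heap contents = [29, 51, 69]
push(18): heap contents = [18, 29, 51, 69]
pop() → 18: heap contents = [29, 51, 69]

Answer: 34 25 18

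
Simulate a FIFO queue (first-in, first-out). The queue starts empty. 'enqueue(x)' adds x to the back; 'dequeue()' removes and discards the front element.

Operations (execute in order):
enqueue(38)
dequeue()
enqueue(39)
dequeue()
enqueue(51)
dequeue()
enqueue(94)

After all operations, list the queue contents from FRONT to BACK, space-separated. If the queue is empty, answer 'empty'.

Answer: 94

Derivation:
enqueue(38): [38]
dequeue(): []
enqueue(39): [39]
dequeue(): []
enqueue(51): [51]
dequeue(): []
enqueue(94): [94]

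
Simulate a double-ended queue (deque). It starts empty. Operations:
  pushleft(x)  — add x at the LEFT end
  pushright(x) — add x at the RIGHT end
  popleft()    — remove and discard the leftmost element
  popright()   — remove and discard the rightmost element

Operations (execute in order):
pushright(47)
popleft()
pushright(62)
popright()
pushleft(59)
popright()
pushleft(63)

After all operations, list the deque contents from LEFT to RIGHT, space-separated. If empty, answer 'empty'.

pushright(47): [47]
popleft(): []
pushright(62): [62]
popright(): []
pushleft(59): [59]
popright(): []
pushleft(63): [63]

Answer: 63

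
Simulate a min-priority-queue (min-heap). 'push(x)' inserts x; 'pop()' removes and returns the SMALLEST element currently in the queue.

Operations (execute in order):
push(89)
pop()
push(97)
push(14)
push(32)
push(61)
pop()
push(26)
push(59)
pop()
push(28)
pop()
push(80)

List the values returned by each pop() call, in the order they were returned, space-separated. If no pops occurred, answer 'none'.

Answer: 89 14 26 28

Derivation:
push(89): heap contents = [89]
pop() → 89: heap contents = []
push(97): heap contents = [97]
push(14): heap contents = [14, 97]
push(32): heap contents = [14, 32, 97]
push(61): heap contents = [14, 32, 61, 97]
pop() → 14: heap contents = [32, 61, 97]
push(26): heap contents = [26, 32, 61, 97]
push(59): heap contents = [26, 32, 59, 61, 97]
pop() → 26: heap contents = [32, 59, 61, 97]
push(28): heap contents = [28, 32, 59, 61, 97]
pop() → 28: heap contents = [32, 59, 61, 97]
push(80): heap contents = [32, 59, 61, 80, 97]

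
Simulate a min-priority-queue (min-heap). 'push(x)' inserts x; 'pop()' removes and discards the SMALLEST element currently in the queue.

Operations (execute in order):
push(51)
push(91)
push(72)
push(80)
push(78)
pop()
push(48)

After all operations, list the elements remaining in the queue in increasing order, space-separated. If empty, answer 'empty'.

Answer: 48 72 78 80 91

Derivation:
push(51): heap contents = [51]
push(91): heap contents = [51, 91]
push(72): heap contents = [51, 72, 91]
push(80): heap contents = [51, 72, 80, 91]
push(78): heap contents = [51, 72, 78, 80, 91]
pop() → 51: heap contents = [72, 78, 80, 91]
push(48): heap contents = [48, 72, 78, 80, 91]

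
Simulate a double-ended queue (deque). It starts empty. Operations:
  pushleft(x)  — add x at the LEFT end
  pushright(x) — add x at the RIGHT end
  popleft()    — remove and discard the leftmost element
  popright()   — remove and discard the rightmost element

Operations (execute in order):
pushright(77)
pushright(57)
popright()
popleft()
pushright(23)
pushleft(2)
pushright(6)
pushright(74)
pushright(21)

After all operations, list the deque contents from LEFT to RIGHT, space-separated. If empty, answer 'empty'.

pushright(77): [77]
pushright(57): [77, 57]
popright(): [77]
popleft(): []
pushright(23): [23]
pushleft(2): [2, 23]
pushright(6): [2, 23, 6]
pushright(74): [2, 23, 6, 74]
pushright(21): [2, 23, 6, 74, 21]

Answer: 2 23 6 74 21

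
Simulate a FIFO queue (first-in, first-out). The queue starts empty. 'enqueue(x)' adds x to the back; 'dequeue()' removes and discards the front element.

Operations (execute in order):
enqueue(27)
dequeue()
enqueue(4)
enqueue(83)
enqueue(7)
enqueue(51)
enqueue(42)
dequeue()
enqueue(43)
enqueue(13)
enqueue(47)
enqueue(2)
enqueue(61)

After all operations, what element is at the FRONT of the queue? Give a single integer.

enqueue(27): queue = [27]
dequeue(): queue = []
enqueue(4): queue = [4]
enqueue(83): queue = [4, 83]
enqueue(7): queue = [4, 83, 7]
enqueue(51): queue = [4, 83, 7, 51]
enqueue(42): queue = [4, 83, 7, 51, 42]
dequeue(): queue = [83, 7, 51, 42]
enqueue(43): queue = [83, 7, 51, 42, 43]
enqueue(13): queue = [83, 7, 51, 42, 43, 13]
enqueue(47): queue = [83, 7, 51, 42, 43, 13, 47]
enqueue(2): queue = [83, 7, 51, 42, 43, 13, 47, 2]
enqueue(61): queue = [83, 7, 51, 42, 43, 13, 47, 2, 61]

Answer: 83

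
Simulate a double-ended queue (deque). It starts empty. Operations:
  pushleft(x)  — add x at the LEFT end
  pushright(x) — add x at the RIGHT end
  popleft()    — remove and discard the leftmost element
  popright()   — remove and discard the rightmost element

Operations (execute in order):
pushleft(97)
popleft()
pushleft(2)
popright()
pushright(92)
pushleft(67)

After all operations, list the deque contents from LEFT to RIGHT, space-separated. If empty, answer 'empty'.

Answer: 67 92

Derivation:
pushleft(97): [97]
popleft(): []
pushleft(2): [2]
popright(): []
pushright(92): [92]
pushleft(67): [67, 92]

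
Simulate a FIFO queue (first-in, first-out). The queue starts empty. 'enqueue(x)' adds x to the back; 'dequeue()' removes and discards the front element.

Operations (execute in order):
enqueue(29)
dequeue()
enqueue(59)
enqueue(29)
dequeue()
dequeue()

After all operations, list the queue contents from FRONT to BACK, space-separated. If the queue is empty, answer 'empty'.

Answer: empty

Derivation:
enqueue(29): [29]
dequeue(): []
enqueue(59): [59]
enqueue(29): [59, 29]
dequeue(): [29]
dequeue(): []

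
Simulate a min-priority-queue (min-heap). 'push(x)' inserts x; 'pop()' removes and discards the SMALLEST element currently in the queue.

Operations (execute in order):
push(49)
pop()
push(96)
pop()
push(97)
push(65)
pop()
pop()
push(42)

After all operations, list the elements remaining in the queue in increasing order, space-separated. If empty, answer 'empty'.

Answer: 42

Derivation:
push(49): heap contents = [49]
pop() → 49: heap contents = []
push(96): heap contents = [96]
pop() → 96: heap contents = []
push(97): heap contents = [97]
push(65): heap contents = [65, 97]
pop() → 65: heap contents = [97]
pop() → 97: heap contents = []
push(42): heap contents = [42]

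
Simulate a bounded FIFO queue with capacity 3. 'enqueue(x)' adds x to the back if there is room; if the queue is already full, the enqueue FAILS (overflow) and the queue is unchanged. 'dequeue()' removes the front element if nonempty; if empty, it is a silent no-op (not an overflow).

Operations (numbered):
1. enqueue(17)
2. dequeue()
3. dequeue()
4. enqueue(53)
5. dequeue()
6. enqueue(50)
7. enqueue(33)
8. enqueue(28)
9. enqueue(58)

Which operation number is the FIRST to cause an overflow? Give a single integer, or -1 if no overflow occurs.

Answer: 9

Derivation:
1. enqueue(17): size=1
2. dequeue(): size=0
3. dequeue(): empty, no-op, size=0
4. enqueue(53): size=1
5. dequeue(): size=0
6. enqueue(50): size=1
7. enqueue(33): size=2
8. enqueue(28): size=3
9. enqueue(58): size=3=cap → OVERFLOW (fail)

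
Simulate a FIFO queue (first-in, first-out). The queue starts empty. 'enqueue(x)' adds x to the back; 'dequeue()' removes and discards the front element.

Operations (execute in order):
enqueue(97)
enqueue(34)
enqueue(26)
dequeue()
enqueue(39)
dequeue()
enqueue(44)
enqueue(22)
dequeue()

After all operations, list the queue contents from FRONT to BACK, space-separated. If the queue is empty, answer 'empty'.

enqueue(97): [97]
enqueue(34): [97, 34]
enqueue(26): [97, 34, 26]
dequeue(): [34, 26]
enqueue(39): [34, 26, 39]
dequeue(): [26, 39]
enqueue(44): [26, 39, 44]
enqueue(22): [26, 39, 44, 22]
dequeue(): [39, 44, 22]

Answer: 39 44 22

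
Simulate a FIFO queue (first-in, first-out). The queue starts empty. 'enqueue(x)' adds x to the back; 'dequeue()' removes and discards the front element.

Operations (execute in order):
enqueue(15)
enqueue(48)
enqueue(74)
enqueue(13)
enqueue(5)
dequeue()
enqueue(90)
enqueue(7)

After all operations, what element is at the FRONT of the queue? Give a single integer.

Answer: 48

Derivation:
enqueue(15): queue = [15]
enqueue(48): queue = [15, 48]
enqueue(74): queue = [15, 48, 74]
enqueue(13): queue = [15, 48, 74, 13]
enqueue(5): queue = [15, 48, 74, 13, 5]
dequeue(): queue = [48, 74, 13, 5]
enqueue(90): queue = [48, 74, 13, 5, 90]
enqueue(7): queue = [48, 74, 13, 5, 90, 7]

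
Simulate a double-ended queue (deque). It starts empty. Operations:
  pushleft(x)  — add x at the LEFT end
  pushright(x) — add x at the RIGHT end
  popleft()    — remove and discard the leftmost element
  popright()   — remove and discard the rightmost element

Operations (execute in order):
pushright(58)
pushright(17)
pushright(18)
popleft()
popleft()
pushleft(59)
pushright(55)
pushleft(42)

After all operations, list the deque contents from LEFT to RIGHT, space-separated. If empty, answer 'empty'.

pushright(58): [58]
pushright(17): [58, 17]
pushright(18): [58, 17, 18]
popleft(): [17, 18]
popleft(): [18]
pushleft(59): [59, 18]
pushright(55): [59, 18, 55]
pushleft(42): [42, 59, 18, 55]

Answer: 42 59 18 55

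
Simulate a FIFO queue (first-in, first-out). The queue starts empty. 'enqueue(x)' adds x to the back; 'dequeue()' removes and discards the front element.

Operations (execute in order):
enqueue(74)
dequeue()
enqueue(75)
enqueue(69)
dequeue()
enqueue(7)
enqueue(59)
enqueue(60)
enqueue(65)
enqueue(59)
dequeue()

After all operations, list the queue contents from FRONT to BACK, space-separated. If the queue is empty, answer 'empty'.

Answer: 7 59 60 65 59

Derivation:
enqueue(74): [74]
dequeue(): []
enqueue(75): [75]
enqueue(69): [75, 69]
dequeue(): [69]
enqueue(7): [69, 7]
enqueue(59): [69, 7, 59]
enqueue(60): [69, 7, 59, 60]
enqueue(65): [69, 7, 59, 60, 65]
enqueue(59): [69, 7, 59, 60, 65, 59]
dequeue(): [7, 59, 60, 65, 59]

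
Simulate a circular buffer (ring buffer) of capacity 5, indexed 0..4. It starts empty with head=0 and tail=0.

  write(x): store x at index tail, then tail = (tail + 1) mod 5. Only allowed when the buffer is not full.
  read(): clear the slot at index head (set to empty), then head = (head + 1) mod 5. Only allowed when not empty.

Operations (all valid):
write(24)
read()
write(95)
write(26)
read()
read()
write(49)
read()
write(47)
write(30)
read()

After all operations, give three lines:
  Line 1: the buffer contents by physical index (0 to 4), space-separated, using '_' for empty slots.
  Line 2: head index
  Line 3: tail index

write(24): buf=[24 _ _ _ _], head=0, tail=1, size=1
read(): buf=[_ _ _ _ _], head=1, tail=1, size=0
write(95): buf=[_ 95 _ _ _], head=1, tail=2, size=1
write(26): buf=[_ 95 26 _ _], head=1, tail=3, size=2
read(): buf=[_ _ 26 _ _], head=2, tail=3, size=1
read(): buf=[_ _ _ _ _], head=3, tail=3, size=0
write(49): buf=[_ _ _ 49 _], head=3, tail=4, size=1
read(): buf=[_ _ _ _ _], head=4, tail=4, size=0
write(47): buf=[_ _ _ _ 47], head=4, tail=0, size=1
write(30): buf=[30 _ _ _ 47], head=4, tail=1, size=2
read(): buf=[30 _ _ _ _], head=0, tail=1, size=1

Answer: 30 _ _ _ _
0
1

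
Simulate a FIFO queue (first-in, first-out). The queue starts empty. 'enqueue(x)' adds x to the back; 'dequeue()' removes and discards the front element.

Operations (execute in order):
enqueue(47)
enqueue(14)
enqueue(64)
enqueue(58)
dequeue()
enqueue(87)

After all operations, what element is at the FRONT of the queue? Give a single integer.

enqueue(47): queue = [47]
enqueue(14): queue = [47, 14]
enqueue(64): queue = [47, 14, 64]
enqueue(58): queue = [47, 14, 64, 58]
dequeue(): queue = [14, 64, 58]
enqueue(87): queue = [14, 64, 58, 87]

Answer: 14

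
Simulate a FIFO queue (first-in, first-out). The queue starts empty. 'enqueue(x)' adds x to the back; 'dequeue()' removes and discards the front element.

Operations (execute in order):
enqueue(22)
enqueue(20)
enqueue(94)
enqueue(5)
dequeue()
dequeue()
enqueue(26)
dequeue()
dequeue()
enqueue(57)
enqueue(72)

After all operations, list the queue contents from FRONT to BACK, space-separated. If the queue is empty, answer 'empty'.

enqueue(22): [22]
enqueue(20): [22, 20]
enqueue(94): [22, 20, 94]
enqueue(5): [22, 20, 94, 5]
dequeue(): [20, 94, 5]
dequeue(): [94, 5]
enqueue(26): [94, 5, 26]
dequeue(): [5, 26]
dequeue(): [26]
enqueue(57): [26, 57]
enqueue(72): [26, 57, 72]

Answer: 26 57 72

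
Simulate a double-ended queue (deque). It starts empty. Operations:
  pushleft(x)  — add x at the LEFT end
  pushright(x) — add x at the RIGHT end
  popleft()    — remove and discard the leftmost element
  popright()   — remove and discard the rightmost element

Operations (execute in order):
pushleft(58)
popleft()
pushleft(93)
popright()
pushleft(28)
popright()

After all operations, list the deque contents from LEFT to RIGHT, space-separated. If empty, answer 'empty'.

pushleft(58): [58]
popleft(): []
pushleft(93): [93]
popright(): []
pushleft(28): [28]
popright(): []

Answer: empty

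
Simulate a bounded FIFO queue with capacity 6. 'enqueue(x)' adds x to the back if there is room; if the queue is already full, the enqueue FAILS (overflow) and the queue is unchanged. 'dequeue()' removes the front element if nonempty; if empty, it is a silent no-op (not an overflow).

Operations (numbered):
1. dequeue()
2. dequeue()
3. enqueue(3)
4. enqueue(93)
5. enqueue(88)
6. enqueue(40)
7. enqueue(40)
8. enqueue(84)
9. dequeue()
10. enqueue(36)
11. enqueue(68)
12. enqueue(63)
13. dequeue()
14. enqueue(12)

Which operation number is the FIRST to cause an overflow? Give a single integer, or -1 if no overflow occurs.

1. dequeue(): empty, no-op, size=0
2. dequeue(): empty, no-op, size=0
3. enqueue(3): size=1
4. enqueue(93): size=2
5. enqueue(88): size=3
6. enqueue(40): size=4
7. enqueue(40): size=5
8. enqueue(84): size=6
9. dequeue(): size=5
10. enqueue(36): size=6
11. enqueue(68): size=6=cap → OVERFLOW (fail)
12. enqueue(63): size=6=cap → OVERFLOW (fail)
13. dequeue(): size=5
14. enqueue(12): size=6

Answer: 11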